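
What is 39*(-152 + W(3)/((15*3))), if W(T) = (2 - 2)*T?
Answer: -5928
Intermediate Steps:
W(T) = 0 (W(T) = 0*T = 0)
39*(-152 + W(3)/((15*3))) = 39*(-152 + 0/((15*3))) = 39*(-152 + 0/45) = 39*(-152 + 0*(1/45)) = 39*(-152 + 0) = 39*(-152) = -5928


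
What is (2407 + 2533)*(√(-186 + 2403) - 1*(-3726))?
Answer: 18406440 + 4940*√2217 ≈ 1.8639e+7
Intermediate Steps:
(2407 + 2533)*(√(-186 + 2403) - 1*(-3726)) = 4940*(√2217 + 3726) = 4940*(3726 + √2217) = 18406440 + 4940*√2217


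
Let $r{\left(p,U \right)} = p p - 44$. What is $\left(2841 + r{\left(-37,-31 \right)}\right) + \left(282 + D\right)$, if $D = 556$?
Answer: $5004$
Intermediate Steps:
$r{\left(p,U \right)} = -44 + p^{2}$ ($r{\left(p,U \right)} = p^{2} - 44 = -44 + p^{2}$)
$\left(2841 + r{\left(-37,-31 \right)}\right) + \left(282 + D\right) = \left(2841 - \left(44 - \left(-37\right)^{2}\right)\right) + \left(282 + 556\right) = \left(2841 + \left(-44 + 1369\right)\right) + 838 = \left(2841 + 1325\right) + 838 = 4166 + 838 = 5004$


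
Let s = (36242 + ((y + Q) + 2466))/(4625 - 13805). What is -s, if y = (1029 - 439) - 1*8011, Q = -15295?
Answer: 3998/2295 ≈ 1.7420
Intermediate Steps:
y = -7421 (y = 590 - 8011 = -7421)
s = -3998/2295 (s = (36242 + ((-7421 - 15295) + 2466))/(4625 - 13805) = (36242 + (-22716 + 2466))/(-9180) = (36242 - 20250)*(-1/9180) = 15992*(-1/9180) = -3998/2295 ≈ -1.7420)
-s = -1*(-3998/2295) = 3998/2295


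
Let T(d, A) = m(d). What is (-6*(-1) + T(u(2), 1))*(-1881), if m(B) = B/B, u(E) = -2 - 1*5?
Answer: -13167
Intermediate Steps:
u(E) = -7 (u(E) = -2 - 5 = -7)
m(B) = 1
T(d, A) = 1
(-6*(-1) + T(u(2), 1))*(-1881) = (-6*(-1) + 1)*(-1881) = (6 + 1)*(-1881) = 7*(-1881) = -13167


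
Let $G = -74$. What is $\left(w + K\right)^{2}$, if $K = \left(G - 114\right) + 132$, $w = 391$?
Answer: $112225$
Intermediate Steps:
$K = -56$ ($K = \left(-74 - 114\right) + 132 = -188 + 132 = -56$)
$\left(w + K\right)^{2} = \left(391 - 56\right)^{2} = 335^{2} = 112225$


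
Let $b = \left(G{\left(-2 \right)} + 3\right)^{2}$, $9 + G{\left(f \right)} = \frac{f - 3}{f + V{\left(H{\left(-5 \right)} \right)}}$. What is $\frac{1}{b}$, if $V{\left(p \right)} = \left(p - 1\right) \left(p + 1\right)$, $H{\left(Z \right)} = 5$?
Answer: $\frac{484}{18769} \approx 0.025787$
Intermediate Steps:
$V{\left(p \right)} = \left(1 + p\right) \left(-1 + p\right)$ ($V{\left(p \right)} = \left(-1 + p\right) \left(1 + p\right) = \left(1 + p\right) \left(-1 + p\right)$)
$G{\left(f \right)} = -9 + \frac{-3 + f}{24 + f}$ ($G{\left(f \right)} = -9 + \frac{f - 3}{f - \left(1 - 5^{2}\right)} = -9 + \frac{-3 + f}{f + \left(-1 + 25\right)} = -9 + \frac{-3 + f}{f + 24} = -9 + \frac{-3 + f}{24 + f}$)
$b = \frac{18769}{484}$ ($b = \left(\frac{-219 - -16}{24 - 2} + 3\right)^{2} = \left(\frac{-219 + 16}{22} + 3\right)^{2} = \left(\frac{1}{22} \left(-203\right) + 3\right)^{2} = \left(- \frac{203}{22} + 3\right)^{2} = \left(- \frac{137}{22}\right)^{2} = \frac{18769}{484} \approx 38.779$)
$\frac{1}{b} = \frac{1}{\frac{18769}{484}} = \frac{484}{18769}$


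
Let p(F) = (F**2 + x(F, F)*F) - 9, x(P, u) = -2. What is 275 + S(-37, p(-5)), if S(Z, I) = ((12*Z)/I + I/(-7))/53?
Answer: 1324433/4823 ≈ 274.61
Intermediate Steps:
p(F) = -9 + F**2 - 2*F (p(F) = (F**2 - 2*F) - 9 = -9 + F**2 - 2*F)
S(Z, I) = -I/371 + 12*Z/(53*I) (S(Z, I) = (12*Z/I + I*(-1/7))*(1/53) = (12*Z/I - I/7)*(1/53) = (-I/7 + 12*Z/I)*(1/53) = -I/371 + 12*Z/(53*I))
275 + S(-37, p(-5)) = 275 + (-(-9 + (-5)**2 - 2*(-5))**2 + 84*(-37))/(371*(-9 + (-5)**2 - 2*(-5))) = 275 + (-(-9 + 25 + 10)**2 - 3108)/(371*(-9 + 25 + 10)) = 275 + (1/371)*(-1*26**2 - 3108)/26 = 275 + (1/371)*(1/26)*(-1*676 - 3108) = 275 + (1/371)*(1/26)*(-676 - 3108) = 275 + (1/371)*(1/26)*(-3784) = 275 - 1892/4823 = 1324433/4823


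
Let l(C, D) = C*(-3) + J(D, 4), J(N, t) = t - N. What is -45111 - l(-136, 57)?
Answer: -45466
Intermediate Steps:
l(C, D) = 4 - D - 3*C (l(C, D) = C*(-3) + (4 - D) = -3*C + (4 - D) = 4 - D - 3*C)
-45111 - l(-136, 57) = -45111 - (4 - 1*57 - 3*(-136)) = -45111 - (4 - 57 + 408) = -45111 - 1*355 = -45111 - 355 = -45466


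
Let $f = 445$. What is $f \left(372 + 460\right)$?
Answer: $370240$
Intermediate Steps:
$f \left(372 + 460\right) = 445 \left(372 + 460\right) = 445 \cdot 832 = 370240$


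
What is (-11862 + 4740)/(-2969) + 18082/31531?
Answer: 278249240/93615539 ≈ 2.9723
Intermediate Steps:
(-11862 + 4740)/(-2969) + 18082/31531 = -7122*(-1/2969) + 18082*(1/31531) = 7122/2969 + 18082/31531 = 278249240/93615539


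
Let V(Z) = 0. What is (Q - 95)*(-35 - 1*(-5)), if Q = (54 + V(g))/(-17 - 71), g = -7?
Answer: 63105/22 ≈ 2868.4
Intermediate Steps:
Q = -27/44 (Q = (54 + 0)/(-17 - 71) = 54/(-88) = 54*(-1/88) = -27/44 ≈ -0.61364)
(Q - 95)*(-35 - 1*(-5)) = (-27/44 - 95)*(-35 - 1*(-5)) = -4207*(-35 + 5)/44 = -4207/44*(-30) = 63105/22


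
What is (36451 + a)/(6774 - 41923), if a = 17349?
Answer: -53800/35149 ≈ -1.5306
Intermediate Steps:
(36451 + a)/(6774 - 41923) = (36451 + 17349)/(6774 - 41923) = 53800/(-35149) = 53800*(-1/35149) = -53800/35149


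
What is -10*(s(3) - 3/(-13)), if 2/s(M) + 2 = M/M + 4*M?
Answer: -590/143 ≈ -4.1259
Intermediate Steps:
s(M) = 2/(-1 + 4*M) (s(M) = 2/(-2 + (M/M + 4*M)) = 2/(-2 + (1 + 4*M)) = 2/(-1 + 4*M))
-10*(s(3) - 3/(-13)) = -10*(2/(-1 + 4*3) - 3/(-13)) = -10*(2/(-1 + 12) - 3*(-1/13)) = -10*(2/11 + 3/13) = -10*59/143 = -590/143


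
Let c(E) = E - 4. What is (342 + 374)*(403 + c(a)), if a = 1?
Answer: 286400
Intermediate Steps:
c(E) = -4 + E
(342 + 374)*(403 + c(a)) = (342 + 374)*(403 + (-4 + 1)) = 716*(403 - 3) = 716*400 = 286400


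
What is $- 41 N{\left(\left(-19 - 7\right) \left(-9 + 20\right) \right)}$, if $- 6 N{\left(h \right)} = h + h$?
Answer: $- \frac{11726}{3} \approx -3908.7$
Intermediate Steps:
$N{\left(h \right)} = - \frac{h}{3}$ ($N{\left(h \right)} = - \frac{h + h}{6} = - \frac{2 h}{6} = - \frac{h}{3}$)
$- 41 N{\left(\left(-19 - 7\right) \left(-9 + 20\right) \right)} = - 41 \left(- \frac{\left(-19 - 7\right) \left(-9 + 20\right)}{3}\right) = - 41 \left(- \frac{\left(-26\right) 11}{3}\right) = - 41 \left(\left(- \frac{1}{3}\right) \left(-286\right)\right) = \left(-41\right) \frac{286}{3} = - \frac{11726}{3}$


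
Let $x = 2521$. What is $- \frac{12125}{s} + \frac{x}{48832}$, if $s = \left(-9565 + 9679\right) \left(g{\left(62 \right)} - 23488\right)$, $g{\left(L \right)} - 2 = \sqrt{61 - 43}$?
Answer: $\frac{43107515293033}{767657453228736} + \frac{12125 \sqrt{2}}{20960502764} \approx 0.056155$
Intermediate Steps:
$g{\left(L \right)} = 2 + 3 \sqrt{2}$ ($g{\left(L \right)} = 2 + \sqrt{61 - 43} = 2 + \sqrt{18} = 2 + 3 \sqrt{2}$)
$s = -2677404 + 342 \sqrt{2}$ ($s = \left(-9565 + 9679\right) \left(\left(2 + 3 \sqrt{2}\right) - 23488\right) = 114 \left(-23486 + 3 \sqrt{2}\right) = -2677404 + 342 \sqrt{2} \approx -2.6769 \cdot 10^{6}$)
$- \frac{12125}{s} + \frac{x}{48832} = - \frac{12125}{-2677404 + 342 \sqrt{2}} + \frac{2521}{48832} = \frac{2521}{48832} - \frac{12125}{-2677404 + 342 \sqrt{2}}$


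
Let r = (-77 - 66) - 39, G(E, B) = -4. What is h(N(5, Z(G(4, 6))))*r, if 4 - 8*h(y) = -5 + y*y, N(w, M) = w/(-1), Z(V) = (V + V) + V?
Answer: 364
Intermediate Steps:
Z(V) = 3*V (Z(V) = 2*V + V = 3*V)
N(w, M) = -w (N(w, M) = w*(-1) = -w)
h(y) = 9/8 - y**2/8 (h(y) = 1/2 - (-5 + y*y)/8 = 1/2 - (-5 + y**2)/8 = 1/2 + (5/8 - y**2/8) = 9/8 - y**2/8)
r = -182 (r = -143 - 39 = -182)
h(N(5, Z(G(4, 6))))*r = (9/8 - (-1*5)**2/8)*(-182) = (9/8 - 1/8*(-5)**2)*(-182) = (9/8 - 1/8*25)*(-182) = (9/8 - 25/8)*(-182) = -2*(-182) = 364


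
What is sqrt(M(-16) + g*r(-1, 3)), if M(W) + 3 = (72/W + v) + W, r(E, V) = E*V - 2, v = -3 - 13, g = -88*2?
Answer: 41*sqrt(2)/2 ≈ 28.991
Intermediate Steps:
g = -176
v = -16
r(E, V) = -2 + E*V
M(W) = -19 + W + 72/W (M(W) = -3 + ((72/W - 16) + W) = -3 + ((-16 + 72/W) + W) = -3 + (-16 + W + 72/W) = -19 + W + 72/W)
sqrt(M(-16) + g*r(-1, 3)) = sqrt((-19 - 16 + 72/(-16)) - 176*(-2 - 1*3)) = sqrt((-19 - 16 + 72*(-1/16)) - 176*(-2 - 3)) = sqrt((-19 - 16 - 9/2) - 176*(-5)) = sqrt(-79/2 + 880) = sqrt(1681/2) = 41*sqrt(2)/2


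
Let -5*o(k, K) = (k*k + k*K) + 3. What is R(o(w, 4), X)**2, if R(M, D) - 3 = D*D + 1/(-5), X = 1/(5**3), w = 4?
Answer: 1914150001/244140625 ≈ 7.8404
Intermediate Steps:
o(k, K) = -3/5 - k**2/5 - K*k/5 (o(k, K) = -((k*k + k*K) + 3)/5 = -((k**2 + K*k) + 3)/5 = -(3 + k**2 + K*k)/5 = -3/5 - k**2/5 - K*k/5)
X = 1/125 ≈ 0.0080000
R(M, D) = 14/5 + D**2 (R(M, D) = 3 + (D*D + 1/(-5)) = 3 + (D**2 - 1/5) = 3 + (-1/5 + D**2) = 14/5 + D**2)
R(o(w, 4), X)**2 = (14/5 + (1/125)**2)**2 = (14/5 + 1/15625)**2 = (43751/15625)**2 = 1914150001/244140625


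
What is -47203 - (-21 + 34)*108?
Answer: -48607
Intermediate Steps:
-47203 - (-21 + 34)*108 = -47203 - 13*108 = -47203 - 1*1404 = -47203 - 1404 = -48607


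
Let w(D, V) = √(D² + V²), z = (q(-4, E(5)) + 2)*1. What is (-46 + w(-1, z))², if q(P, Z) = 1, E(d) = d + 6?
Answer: (46 - √10)² ≈ 1835.1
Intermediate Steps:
E(d) = 6 + d
z = 3 (z = (1 + 2)*1 = 3*1 = 3)
(-46 + w(-1, z))² = (-46 + √((-1)² + 3²))² = (-46 + √(1 + 9))² = (-46 + √10)²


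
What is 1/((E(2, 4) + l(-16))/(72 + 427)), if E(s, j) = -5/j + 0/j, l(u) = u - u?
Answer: -1996/5 ≈ -399.20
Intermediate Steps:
l(u) = 0
E(s, j) = -5/j (E(s, j) = -5/j + 0 = -5/j)
1/((E(2, 4) + l(-16))/(72 + 427)) = 1/((-5/4 + 0)/(72 + 427)) = 1/((-5*1/4 + 0)/499) = 1/((-5/4 + 0)*(1/499)) = 1/(-5/4*1/499) = 1/(-5/1996) = -1996/5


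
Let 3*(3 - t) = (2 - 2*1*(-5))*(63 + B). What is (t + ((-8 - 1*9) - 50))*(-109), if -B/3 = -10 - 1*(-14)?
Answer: 29212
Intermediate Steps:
B = -12 (B = -3*(-10 - 1*(-14)) = -3*(-10 + 14) = -3*4 = -12)
t = -201 (t = 3 - (2 - 2*1*(-5))*(63 - 12)/3 = 3 - (2 - 2*(-5))*51/3 = 3 - (2 + 10)*51/3 = 3 - 4*51 = 3 - 1/3*612 = 3 - 204 = -201)
(t + ((-8 - 1*9) - 50))*(-109) = (-201 + ((-8 - 1*9) - 50))*(-109) = (-201 + ((-8 - 9) - 50))*(-109) = (-201 + (-17 - 50))*(-109) = (-201 - 67)*(-109) = -268*(-109) = 29212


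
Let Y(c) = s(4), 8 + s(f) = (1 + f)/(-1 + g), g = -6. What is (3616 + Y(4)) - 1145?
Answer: 17236/7 ≈ 2462.3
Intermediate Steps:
s(f) = -57/7 - f/7 (s(f) = -8 + (1 + f)/(-1 - 6) = -8 + (1 + f)/(-7) = -8 + (1 + f)*(-1/7) = -8 + (-1/7 - f/7) = -57/7 - f/7)
Y(c) = -61/7 (Y(c) = -57/7 - 1/7*4 = -57/7 - 4/7 = -61/7)
(3616 + Y(4)) - 1145 = (3616 - 61/7) - 1145 = 25251/7 - 1145 = 17236/7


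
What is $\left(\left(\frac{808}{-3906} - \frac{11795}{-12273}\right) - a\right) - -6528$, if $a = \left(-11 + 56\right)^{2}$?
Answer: $\frac{35983748450}{7989723} \approx 4503.8$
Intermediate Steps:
$a = 2025$ ($a = 45^{2} = 2025$)
$\left(\left(\frac{808}{-3906} - \frac{11795}{-12273}\right) - a\right) - -6528 = \left(\left(\frac{808}{-3906} - \frac{11795}{-12273}\right) - 2025\right) - -6528 = \left(\left(808 \left(- \frac{1}{3906}\right) - - \frac{11795}{12273}\right) - 2025\right) + 6528 = \left(\left(- \frac{404}{1953} + \frac{11795}{12273}\right) - 2025\right) + 6528 = \left(\frac{6025781}{7989723} - 2025\right) + 6528 = - \frac{16173163294}{7989723} + 6528 = \frac{35983748450}{7989723}$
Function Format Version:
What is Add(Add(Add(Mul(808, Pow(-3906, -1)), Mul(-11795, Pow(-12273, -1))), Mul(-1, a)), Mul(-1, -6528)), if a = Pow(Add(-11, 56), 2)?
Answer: Rational(35983748450, 7989723) ≈ 4503.8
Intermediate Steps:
a = 2025 (a = Pow(45, 2) = 2025)
Add(Add(Add(Mul(808, Pow(-3906, -1)), Mul(-11795, Pow(-12273, -1))), Mul(-1, a)), Mul(-1, -6528)) = Add(Add(Add(Mul(808, Pow(-3906, -1)), Mul(-11795, Pow(-12273, -1))), Mul(-1, 2025)), Mul(-1, -6528)) = Add(Add(Add(Mul(808, Rational(-1, 3906)), Mul(-11795, Rational(-1, 12273))), -2025), 6528) = Add(Add(Add(Rational(-404, 1953), Rational(11795, 12273)), -2025), 6528) = Add(Add(Rational(6025781, 7989723), -2025), 6528) = Add(Rational(-16173163294, 7989723), 6528) = Rational(35983748450, 7989723)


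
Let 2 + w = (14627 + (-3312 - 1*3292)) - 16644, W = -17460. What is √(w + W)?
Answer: I*√26083 ≈ 161.5*I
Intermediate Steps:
w = -8623 (w = -2 + ((14627 + (-3312 - 1*3292)) - 16644) = -2 + ((14627 + (-3312 - 3292)) - 16644) = -2 + ((14627 - 6604) - 16644) = -2 + (8023 - 16644) = -2 - 8621 = -8623)
√(w + W) = √(-8623 - 17460) = √(-26083) = I*√26083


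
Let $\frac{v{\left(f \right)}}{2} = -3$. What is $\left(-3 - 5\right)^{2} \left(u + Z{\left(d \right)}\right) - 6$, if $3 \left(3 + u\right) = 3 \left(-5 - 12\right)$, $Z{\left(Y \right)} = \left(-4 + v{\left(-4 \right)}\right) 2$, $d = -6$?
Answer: $-2566$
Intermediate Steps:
$v{\left(f \right)} = -6$ ($v{\left(f \right)} = 2 \left(-3\right) = -6$)
$Z{\left(Y \right)} = -20$ ($Z{\left(Y \right)} = \left(-4 - 6\right) 2 = \left(-10\right) 2 = -20$)
$u = -20$ ($u = -3 + \frac{3 \left(-5 - 12\right)}{3} = -3 + \frac{3 \left(-17\right)}{3} = -3 + \frac{1}{3} \left(-51\right) = -3 - 17 = -20$)
$\left(-3 - 5\right)^{2} \left(u + Z{\left(d \right)}\right) - 6 = \left(-3 - 5\right)^{2} \left(-20 - 20\right) - 6 = \left(-8\right)^{2} \left(-40\right) - 6 = 64 \left(-40\right) - 6 = -2560 - 6 = -2566$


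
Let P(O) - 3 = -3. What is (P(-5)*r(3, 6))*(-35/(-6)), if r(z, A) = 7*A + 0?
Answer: 0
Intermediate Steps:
r(z, A) = 7*A
P(O) = 0 (P(O) = 3 - 3 = 0)
(P(-5)*r(3, 6))*(-35/(-6)) = (0*(7*6))*(-35/(-6)) = (0*42)*(-35*(-1)/6) = 0*(-1*(-35/6)) = 0*(35/6) = 0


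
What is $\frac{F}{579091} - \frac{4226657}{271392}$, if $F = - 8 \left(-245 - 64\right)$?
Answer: $- \frac{2446948147763}{157160664672} \approx -15.57$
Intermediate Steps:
$F = 2472$ ($F = \left(-8\right) \left(-309\right) = 2472$)
$\frac{F}{579091} - \frac{4226657}{271392} = \frac{2472}{579091} - \frac{4226657}{271392} = - \frac{2446948147763}{157160664672}$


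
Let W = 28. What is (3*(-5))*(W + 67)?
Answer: -1425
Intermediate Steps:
(3*(-5))*(W + 67) = (3*(-5))*(28 + 67) = -15*95 = -1425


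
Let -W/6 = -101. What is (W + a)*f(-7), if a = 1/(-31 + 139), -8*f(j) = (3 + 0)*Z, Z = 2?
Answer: -65449/144 ≈ -454.51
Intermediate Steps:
W = 606 (W = -6*(-101) = 606)
f(j) = -3/4 (f(j) = -(3 + 0)*2/8 = -3*2/8 = -1/8*6 = -3/4)
a = 1/108 ≈ 0.0092593
(W + a)*f(-7) = (606 + 1/108)*(-3/4) = (65449/108)*(-3/4) = -65449/144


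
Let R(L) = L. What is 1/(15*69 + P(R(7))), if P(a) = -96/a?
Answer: 7/7149 ≈ 0.00097916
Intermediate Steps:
1/(15*69 + P(R(7))) = 1/(15*69 - 96/7) = 1/(1035 - 96*1/7) = 1/(1035 - 96/7) = 1/(7149/7) = 7/7149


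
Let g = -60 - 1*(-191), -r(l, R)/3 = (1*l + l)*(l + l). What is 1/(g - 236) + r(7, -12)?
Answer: -61741/105 ≈ -588.01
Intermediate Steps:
r(l, R) = -12*l² (r(l, R) = -3*(1*l + l)*(l + l) = -3*(l + l)*2*l = -3*2*l*2*l = -12*l²)
g = 131 (g = -60 + 191 = 131)
1/(g - 236) + r(7, -12) = 1/(131 - 236) - 12*7² = 1/(-105) - 12*49 = -1/105 - 588 = -61741/105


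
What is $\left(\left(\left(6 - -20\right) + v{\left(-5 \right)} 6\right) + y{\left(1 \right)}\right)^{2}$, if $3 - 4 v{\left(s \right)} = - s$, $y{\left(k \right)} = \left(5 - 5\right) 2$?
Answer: $529$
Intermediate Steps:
$y{\left(k \right)} = 0$ ($y{\left(k \right)} = 0 \cdot 2 = 0$)
$v{\left(s \right)} = \frac{3}{4} + \frac{s}{4}$ ($v{\left(s \right)} = \frac{3}{4} - \frac{\left(-1\right) s}{4} = \frac{3}{4} + \frac{s}{4}$)
$\left(\left(\left(6 - -20\right) + v{\left(-5 \right)} 6\right) + y{\left(1 \right)}\right)^{2} = \left(\left(\left(6 - -20\right) + \left(\frac{3}{4} + \frac{1}{4} \left(-5\right)\right) 6\right) + 0\right)^{2} = \left(\left(\left(6 + 20\right) + \left(\frac{3}{4} - \frac{5}{4}\right) 6\right) + 0\right)^{2} = \left(\left(26 - 3\right) + 0\right)^{2} = \left(23 + 0\right)^{2} = 23^{2} = 529$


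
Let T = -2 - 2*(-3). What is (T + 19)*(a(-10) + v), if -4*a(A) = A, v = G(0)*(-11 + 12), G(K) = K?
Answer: 115/2 ≈ 57.500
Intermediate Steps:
v = 0 (v = 0*(-11 + 12) = 0*1 = 0)
a(A) = -A/4
T = 4 (T = -2 + 6 = 4)
(T + 19)*(a(-10) + v) = (4 + 19)*(-1/4*(-10) + 0) = 23*(5/2 + 0) = 23*(5/2) = 115/2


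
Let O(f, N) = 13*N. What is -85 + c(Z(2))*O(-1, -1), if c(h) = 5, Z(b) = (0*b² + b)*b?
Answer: -150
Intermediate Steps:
Z(b) = b² (Z(b) = (0 + b)*b = b*b = b²)
-85 + c(Z(2))*O(-1, -1) = -85 + 5*(13*(-1)) = -85 + 5*(-13) = -85 - 65 = -150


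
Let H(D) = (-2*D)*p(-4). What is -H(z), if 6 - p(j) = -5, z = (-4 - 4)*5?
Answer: -880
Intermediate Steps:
z = -40 (z = -8*5 = -40)
p(j) = 11 (p(j) = 6 - 1*(-5) = 6 + 5 = 11)
H(D) = -22*D (H(D) = -2*D*11 = -22*D)
-H(z) = -(-22)*(-40) = -1*880 = -880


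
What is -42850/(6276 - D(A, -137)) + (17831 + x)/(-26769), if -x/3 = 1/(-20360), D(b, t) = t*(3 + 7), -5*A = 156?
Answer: -13064884517149/2083599379320 ≈ -6.2703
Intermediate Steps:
A = -156/5 (A = -⅕*156 = -156/5 ≈ -31.200)
D(b, t) = 10*t (D(b, t) = t*10 = 10*t)
x = 3/20360 (x = -3/(-20360) = -3*(-1/20360) = 3/20360 ≈ 0.00014735)
-42850/(6276 - D(A, -137)) + (17831 + x)/(-26769) = -42850/(6276 - 10*(-137)) + (17831 + 3/20360)/(-26769) = -42850/(6276 - 1*(-1370)) + (363039163/20360)*(-1/26769) = -42850/(6276 + 1370) - 363039163/545016840 = -42850/7646 - 363039163/545016840 = -42850*1/7646 - 363039163/545016840 = -21425/3823 - 363039163/545016840 = -13064884517149/2083599379320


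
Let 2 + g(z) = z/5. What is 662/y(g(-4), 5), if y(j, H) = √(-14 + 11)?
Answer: -662*I*√3/3 ≈ -382.21*I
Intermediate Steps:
g(z) = -2 + z/5
y(j, H) = I*√3 (y(j, H) = √(-3) = I*√3)
662/y(g(-4), 5) = 662/((I*√3)) = 662*(-I*√3/3) = -662*I*√3/3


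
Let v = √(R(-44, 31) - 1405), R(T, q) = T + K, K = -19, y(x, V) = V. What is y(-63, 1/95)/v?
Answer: -I*√367/69730 ≈ -0.00027473*I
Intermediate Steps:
R(T, q) = -19 + T (R(T, q) = T - 19 = -19 + T)
v = 2*I*√367 (v = √((-19 - 44) - 1405) = √(-63 - 1405) = √(-1468) = 2*I*√367 ≈ 38.315*I)
y(-63, 1/95)/v = 1/(95*((2*I*√367))) = (-I*√367/734)/95 = -I*√367/69730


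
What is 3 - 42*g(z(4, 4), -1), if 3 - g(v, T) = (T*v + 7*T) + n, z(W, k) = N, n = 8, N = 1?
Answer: -123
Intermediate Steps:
z(W, k) = 1
g(v, T) = -5 - 7*T - T*v (g(v, T) = 3 - ((T*v + 7*T) + 8) = 3 - ((7*T + T*v) + 8) = 3 - (8 + 7*T + T*v) = 3 + (-8 - 7*T - T*v) = -5 - 7*T - T*v)
3 - 42*g(z(4, 4), -1) = 3 - 42*(-5 - 7*(-1) - 1*(-1)*1) = 3 - 42*(-5 + 7 + 1) = 3 - 42*3 = 3 - 126 = -123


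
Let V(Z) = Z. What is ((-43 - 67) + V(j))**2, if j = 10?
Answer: 10000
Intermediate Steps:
((-43 - 67) + V(j))**2 = ((-43 - 67) + 10)**2 = (-110 + 10)**2 = (-100)**2 = 10000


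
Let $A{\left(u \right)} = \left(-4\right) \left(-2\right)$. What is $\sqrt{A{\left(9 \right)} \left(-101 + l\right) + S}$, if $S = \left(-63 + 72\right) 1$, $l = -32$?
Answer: $i \sqrt{1055} \approx 32.481 i$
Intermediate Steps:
$A{\left(u \right)} = 8$
$S = 9$ ($S = 9 \cdot 1 = 9$)
$\sqrt{A{\left(9 \right)} \left(-101 + l\right) + S} = \sqrt{8 \left(-101 - 32\right) + 9} = \sqrt{8 \left(-133\right) + 9} = \sqrt{-1064 + 9} = \sqrt{-1055} = i \sqrt{1055}$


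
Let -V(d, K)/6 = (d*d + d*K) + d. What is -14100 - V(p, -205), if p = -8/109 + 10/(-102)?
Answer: -143078371666/10300827 ≈ -13890.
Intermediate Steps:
p = -953/5559 (p = -8*1/109 + 10*(-1/102) = -8/109 - 5/51 = -953/5559 ≈ -0.17143)
V(d, K) = -6*d - 6*d² - 6*K*d (V(d, K) = -6*((d*d + d*K) + d) = -6*((d² + K*d) + d) = -6*(d + d² + K*d) = -6*d - 6*d² - 6*K*d)
-14100 - V(p, -205) = -14100 - (-6)*(-953)*(1 - 205 - 953/5559)/5559 = -14100 - (-6)*(-953)*(-1134989)/(5559*5559) = -14100 - 1*(-2163289034/10300827) = -14100 + 2163289034/10300827 = -143078371666/10300827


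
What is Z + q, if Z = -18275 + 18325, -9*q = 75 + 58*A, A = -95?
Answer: 5885/9 ≈ 653.89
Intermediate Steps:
q = 5435/9 (q = -(75 + 58*(-95))/9 = -(75 - 5510)/9 = -⅑*(-5435) = 5435/9 ≈ 603.89)
Z = 50
Z + q = 50 + 5435/9 = 5885/9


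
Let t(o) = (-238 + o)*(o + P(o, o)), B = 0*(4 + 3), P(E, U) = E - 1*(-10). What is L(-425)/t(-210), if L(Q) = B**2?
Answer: 0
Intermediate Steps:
P(E, U) = 10 + E (P(E, U) = E + 10 = 10 + E)
B = 0 (B = 0*7 = 0)
L(Q) = 0 (L(Q) = 0**2 = 0)
t(o) = (-238 + o)*(10 + 2*o) (t(o) = (-238 + o)*(o + (10 + o)) = (-238 + o)*(10 + 2*o))
L(-425)/t(-210) = 0/(-2380 - 466*(-210) + 2*(-210)**2) = 0/(-2380 + 97860 + 2*44100) = 0/(-2380 + 97860 + 88200) = 0/183680 = 0*(1/183680) = 0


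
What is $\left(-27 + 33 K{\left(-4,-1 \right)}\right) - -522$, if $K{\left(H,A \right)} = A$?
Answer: $462$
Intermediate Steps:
$\left(-27 + 33 K{\left(-4,-1 \right)}\right) - -522 = \left(-27 + 33 \left(-1\right)\right) - -522 = \left(-27 - 33\right) + 522 = -60 + 522 = 462$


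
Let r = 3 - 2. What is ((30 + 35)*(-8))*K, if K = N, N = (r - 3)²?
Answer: -2080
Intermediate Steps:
r = 1
N = 4 (N = (1 - 3)² = (-2)² = 4)
K = 4
((30 + 35)*(-8))*K = ((30 + 35)*(-8))*4 = (65*(-8))*4 = -520*4 = -2080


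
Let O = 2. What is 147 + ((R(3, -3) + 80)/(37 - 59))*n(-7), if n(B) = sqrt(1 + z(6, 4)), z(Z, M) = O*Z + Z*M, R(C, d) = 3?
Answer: 147 - 83*sqrt(37)/22 ≈ 124.05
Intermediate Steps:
z(Z, M) = 2*Z + M*Z (z(Z, M) = 2*Z + Z*M = 2*Z + M*Z)
n(B) = sqrt(37) (n(B) = sqrt(1 + 6*(2 + 4)) = sqrt(1 + 6*6) = sqrt(1 + 36) = sqrt(37))
147 + ((R(3, -3) + 80)/(37 - 59))*n(-7) = 147 + ((3 + 80)/(37 - 59))*sqrt(37) = 147 + (83/(-22))*sqrt(37) = 147 + (83*(-1/22))*sqrt(37) = 147 - 83*sqrt(37)/22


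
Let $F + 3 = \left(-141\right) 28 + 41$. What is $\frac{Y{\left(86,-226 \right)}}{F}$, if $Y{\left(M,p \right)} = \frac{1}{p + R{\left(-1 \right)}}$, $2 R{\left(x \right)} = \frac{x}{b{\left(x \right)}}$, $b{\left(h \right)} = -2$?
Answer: $\frac{2}{1765365} \approx 1.1329 \cdot 10^{-6}$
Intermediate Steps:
$R{\left(x \right)} = - \frac{x}{4}$ ($R{\left(x \right)} = \frac{x \frac{1}{-2}}{2} = \frac{x \left(- \frac{1}{2}\right)}{2} = \frac{\left(- \frac{1}{2}\right) x}{2} = - \frac{x}{4}$)
$F = -3910$ ($F = -3 + \left(\left(-141\right) 28 + 41\right) = -3 + \left(-3948 + 41\right) = -3 - 3907 = -3910$)
$Y{\left(M,p \right)} = \frac{1}{\frac{1}{4} + p}$ ($Y{\left(M,p \right)} = \frac{1}{p - - \frac{1}{4}} = \frac{1}{p + \frac{1}{4}} = \frac{1}{\frac{1}{4} + p}$)
$\frac{Y{\left(86,-226 \right)}}{F} = \frac{4 \frac{1}{1 + 4 \left(-226\right)}}{-3910} = \frac{4}{1 - 904} \left(- \frac{1}{3910}\right) = \frac{4}{-903} \left(- \frac{1}{3910}\right) = 4 \left(- \frac{1}{903}\right) \left(- \frac{1}{3910}\right) = \left(- \frac{4}{903}\right) \left(- \frac{1}{3910}\right) = \frac{2}{1765365}$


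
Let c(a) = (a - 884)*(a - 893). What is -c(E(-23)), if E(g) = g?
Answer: -830812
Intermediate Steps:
c(a) = (-893 + a)*(-884 + a) (c(a) = (-884 + a)*(-893 + a) = (-893 + a)*(-884 + a))
-c(E(-23)) = -(789412 + (-23)² - 1777*(-23)) = -(789412 + 529 + 40871) = -1*830812 = -830812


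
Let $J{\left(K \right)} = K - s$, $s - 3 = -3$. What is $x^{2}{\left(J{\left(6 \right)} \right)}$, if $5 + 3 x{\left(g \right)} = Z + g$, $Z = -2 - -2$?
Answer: $\frac{1}{9} \approx 0.11111$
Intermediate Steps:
$s = 0$ ($s = 3 - 3 = 0$)
$J{\left(K \right)} = K$ ($J{\left(K \right)} = K - 0 = K + 0 = K$)
$Z = 0$ ($Z = -2 + 2 = 0$)
$x{\left(g \right)} = - \frac{5}{3} + \frac{g}{3}$ ($x{\left(g \right)} = - \frac{5}{3} + \frac{0 + g}{3} = - \frac{5}{3} + \frac{g}{3}$)
$x^{2}{\left(J{\left(6 \right)} \right)} = \left(- \frac{5}{3} + \frac{1}{3} \cdot 6\right)^{2} = \left(- \frac{5}{3} + 2\right)^{2} = \left(\frac{1}{3}\right)^{2} = \frac{1}{9}$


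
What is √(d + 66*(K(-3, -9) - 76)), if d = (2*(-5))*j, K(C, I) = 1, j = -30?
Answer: 5*I*√186 ≈ 68.191*I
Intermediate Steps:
d = 300 (d = (2*(-5))*(-30) = -10*(-30) = 300)
√(d + 66*(K(-3, -9) - 76)) = √(300 + 66*(1 - 76)) = √(300 + 66*(-75)) = √(300 - 4950) = √(-4650) = 5*I*√186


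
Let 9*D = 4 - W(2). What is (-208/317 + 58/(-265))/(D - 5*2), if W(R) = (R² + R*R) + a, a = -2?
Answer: 330777/3864230 ≈ 0.085600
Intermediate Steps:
W(R) = -2 + 2*R² (W(R) = (R² + R*R) - 2 = (R² + R²) - 2 = 2*R² - 2 = -2 + 2*R²)
D = -2/9 (D = (4 - (-2 + 2*2²))/9 = (4 - (-2 + 2*4))/9 = (4 - (-2 + 8))/9 = (4 - 1*6)/9 = (4 - 6)/9 = (⅑)*(-2) = -2/9 ≈ -0.22222)
(-208/317 + 58/(-265))/(D - 5*2) = (-208/317 + 58/(-265))/(-2/9 - 5*2) = (-208*1/317 + 58*(-1/265))/(-2/9 - 10) = (-208/317 - 58/265)/(-92/9) = -73506/84005*(-9/92) = 330777/3864230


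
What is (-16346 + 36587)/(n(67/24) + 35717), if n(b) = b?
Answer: 485784/857275 ≈ 0.56666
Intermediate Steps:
(-16346 + 36587)/(n(67/24) + 35717) = (-16346 + 36587)/(67/24 + 35717) = 20241/(67*(1/24) + 35717) = 20241/(67/24 + 35717) = 20241/(857275/24) = 20241*(24/857275) = 485784/857275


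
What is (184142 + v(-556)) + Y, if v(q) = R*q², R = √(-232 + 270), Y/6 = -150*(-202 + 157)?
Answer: 224642 + 309136*√38 ≈ 2.1303e+6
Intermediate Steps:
Y = 40500 (Y = 6*(-150*(-202 + 157)) = 6*(-150*(-45)) = 6*6750 = 40500)
R = √38 ≈ 6.1644
v(q) = √38*q²
(184142 + v(-556)) + Y = (184142 + √38*(-556)²) + 40500 = (184142 + √38*309136) + 40500 = (184142 + 309136*√38) + 40500 = 224642 + 309136*√38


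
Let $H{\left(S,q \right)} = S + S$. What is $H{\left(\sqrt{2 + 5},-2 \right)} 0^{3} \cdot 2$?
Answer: $0$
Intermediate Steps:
$H{\left(S,q \right)} = 2 S$
$H{\left(\sqrt{2 + 5},-2 \right)} 0^{3} \cdot 2 = 2 \sqrt{2 + 5} \cdot 0^{3} \cdot 2 = 2 \sqrt{7} \cdot 0 \cdot 2 = 0 \cdot 2 = 0$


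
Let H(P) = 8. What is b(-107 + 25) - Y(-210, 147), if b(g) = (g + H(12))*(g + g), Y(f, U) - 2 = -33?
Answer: 12167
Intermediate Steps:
Y(f, U) = -31 (Y(f, U) = 2 - 33 = -31)
b(g) = 2*g*(8 + g) (b(g) = (g + 8)*(g + g) = (8 + g)*(2*g) = 2*g*(8 + g))
b(-107 + 25) - Y(-210, 147) = 2*(-107 + 25)*(8 + (-107 + 25)) - 1*(-31) = 2*(-82)*(8 - 82) + 31 = 2*(-82)*(-74) + 31 = 12136 + 31 = 12167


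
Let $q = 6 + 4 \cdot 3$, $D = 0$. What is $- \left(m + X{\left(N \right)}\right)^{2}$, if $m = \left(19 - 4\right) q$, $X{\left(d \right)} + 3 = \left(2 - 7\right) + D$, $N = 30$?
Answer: $-68644$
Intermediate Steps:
$q = 18$ ($q = 6 + 12 = 18$)
$X{\left(d \right)} = -8$ ($X{\left(d \right)} = -3 + \left(\left(2 - 7\right) + 0\right) = -3 + \left(-5 + 0\right) = -3 - 5 = -8$)
$m = 270$ ($m = \left(19 - 4\right) 18 = 15 \cdot 18 = 270$)
$- \left(m + X{\left(N \right)}\right)^{2} = - \left(270 - 8\right)^{2} = - 262^{2} = \left(-1\right) 68644 = -68644$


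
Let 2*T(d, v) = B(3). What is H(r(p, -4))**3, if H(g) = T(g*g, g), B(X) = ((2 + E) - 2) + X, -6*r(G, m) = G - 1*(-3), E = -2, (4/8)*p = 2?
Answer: 1/8 ≈ 0.12500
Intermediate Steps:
p = 4 (p = 2*2 = 4)
r(G, m) = -1/2 - G/6 (r(G, m) = -(G - 1*(-3))/6 = -(G + 3)/6 = -(3 + G)/6 = -1/2 - G/6)
B(X) = -2 + X (B(X) = ((2 - 2) - 2) + X = (0 - 2) + X = -2 + X)
T(d, v) = 1/2 (T(d, v) = (-2 + 3)/2 = (1/2)*1 = 1/2)
H(g) = 1/2
H(r(p, -4))**3 = (1/2)**3 = 1/8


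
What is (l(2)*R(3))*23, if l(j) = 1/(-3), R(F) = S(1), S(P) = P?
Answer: -23/3 ≈ -7.6667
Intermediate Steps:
R(F) = 1
l(j) = -⅓
(l(2)*R(3))*23 = -⅓*1*23 = -⅓*23 = -23/3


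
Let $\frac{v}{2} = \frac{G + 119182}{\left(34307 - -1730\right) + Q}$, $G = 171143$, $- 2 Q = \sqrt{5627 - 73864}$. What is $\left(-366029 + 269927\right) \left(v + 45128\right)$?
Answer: $- \frac{395386324973246304}{91135609} - \frac{1957951800 i \sqrt{68237}}{91135609} \approx -4.3384 \cdot 10^{9} - 5612.1 i$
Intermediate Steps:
$Q = - \frac{i \sqrt{68237}}{2}$ ($Q = - \frac{\sqrt{5627 - 73864}}{2} = - \frac{\sqrt{-68237}}{2} = - \frac{i \sqrt{68237}}{2} \approx - 130.61 i$)
$v = \frac{580650}{36037 - \frac{i \sqrt{68237}}{2}}$ ($v = 2 \frac{171143 + 119182}{\left(34307 - -1730\right) - \frac{i \sqrt{68237}}{2}} = 2 \frac{290325}{\left(34307 + 1730\right) - \frac{i \sqrt{68237}}{2}} = 2 \frac{290325}{36037 - \frac{i \sqrt{68237}}{2}} = \frac{580650}{36037 - \frac{i \sqrt{68237}}{2}} \approx 16.112 + 0.058397 i$)
$\left(-366029 + 269927\right) \left(v + 45128\right) = \left(-366029 + 269927\right) \left(\left(\frac{27899845400}{1731576571} + \frac{387100 i \sqrt{68237}}{1731576571}\right) + 45128\right) = - 96102 \left(\frac{78170487341488}{1731576571} + \frac{387100 i \sqrt{68237}}{1731576571}\right) = - \frac{395386324973246304}{91135609} - \frac{1957951800 i \sqrt{68237}}{91135609}$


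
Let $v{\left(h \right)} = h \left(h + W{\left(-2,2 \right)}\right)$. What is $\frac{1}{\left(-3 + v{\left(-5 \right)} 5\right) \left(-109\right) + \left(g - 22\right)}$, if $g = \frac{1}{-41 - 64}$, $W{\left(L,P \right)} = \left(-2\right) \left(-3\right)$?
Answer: $\frac{105}{318149} \approx 0.00033003$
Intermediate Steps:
$W{\left(L,P \right)} = 6$
$g = - \frac{1}{105}$ ($g = \frac{1}{-105} = - \frac{1}{105} \approx -0.0095238$)
$v{\left(h \right)} = h \left(6 + h\right)$ ($v{\left(h \right)} = h \left(h + 6\right) = h \left(6 + h\right)$)
$\frac{1}{\left(-3 + v{\left(-5 \right)} 5\right) \left(-109\right) + \left(g - 22\right)} = \frac{1}{\left(-3 + - 5 \left(6 - 5\right) 5\right) \left(-109\right) - \frac{2311}{105}} = \frac{1}{\left(-3 + \left(-5\right) 1 \cdot 5\right) \left(-109\right) - \frac{2311}{105}} = \frac{1}{\left(-3 - 25\right) \left(-109\right) - \frac{2311}{105}} = \frac{1}{\left(-28\right) \left(-109\right) - \frac{2311}{105}} = \frac{1}{3052 - \frac{2311}{105}} = \frac{1}{\frac{318149}{105}} = \frac{105}{318149}$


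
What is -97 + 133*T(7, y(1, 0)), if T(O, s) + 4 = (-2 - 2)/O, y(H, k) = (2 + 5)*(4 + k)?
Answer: -705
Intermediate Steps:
y(H, k) = 28 + 7*k (y(H, k) = 7*(4 + k) = 28 + 7*k)
T(O, s) = -4 - 4/O (T(O, s) = -4 + (-2 - 2)/O = -4 - 4/O)
-97 + 133*T(7, y(1, 0)) = -97 + 133*(-4 - 4/7) = -97 + 133*(-32/7) = -97 - 608 = -705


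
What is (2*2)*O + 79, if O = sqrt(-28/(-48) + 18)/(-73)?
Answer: 79 - 2*sqrt(669)/219 ≈ 78.764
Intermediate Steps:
O = -sqrt(669)/438 (O = sqrt(-28*(-1/48) + 18)*(-1/73) = sqrt(7/12 + 18)*(-1/73) = sqrt(223/12)*(-1/73) = (sqrt(669)/6)*(-1/73) = -sqrt(669)/438 ≈ -0.059053)
(2*2)*O + 79 = (2*2)*(-sqrt(669)/438) + 79 = 4*(-sqrt(669)/438) + 79 = -2*sqrt(669)/219 + 79 = 79 - 2*sqrt(669)/219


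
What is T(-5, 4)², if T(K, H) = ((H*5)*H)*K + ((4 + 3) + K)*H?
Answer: 153664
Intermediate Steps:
T(K, H) = H*(7 + K) + 5*K*H² (T(K, H) = ((5*H)*H)*K + (7 + K)*H = (5*H²)*K + H*(7 + K) = 5*K*H² + H*(7 + K) = H*(7 + K) + 5*K*H²)
T(-5, 4)² = (4*(7 - 5 + 5*4*(-5)))² = (4*(7 - 5 - 100))² = (4*(-98))² = (-392)² = 153664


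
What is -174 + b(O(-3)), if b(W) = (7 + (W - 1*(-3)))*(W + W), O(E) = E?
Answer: -216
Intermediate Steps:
b(W) = 2*W*(10 + W) (b(W) = (7 + (W + 3))*(2*W) = (7 + (3 + W))*(2*W) = (10 + W)*(2*W) = 2*W*(10 + W))
-174 + b(O(-3)) = -174 + 2*(-3)*(10 - 3) = -174 + 2*(-3)*7 = -174 - 42 = -216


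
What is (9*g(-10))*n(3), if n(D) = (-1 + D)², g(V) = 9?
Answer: 324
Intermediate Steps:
(9*g(-10))*n(3) = (9*9)*(-1 + 3)² = 81*2² = 81*4 = 324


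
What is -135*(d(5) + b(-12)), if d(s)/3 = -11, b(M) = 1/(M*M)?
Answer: 71265/16 ≈ 4454.1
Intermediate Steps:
b(M) = M⁻² (b(M) = 1/(M²) = M⁻²)
d(s) = -33 (d(s) = 3*(-11) = -33)
-135*(d(5) + b(-12)) = -135*(-33 + (-12)⁻²) = -135*(-33 + 1/144) = -135*(-4751/144) = 71265/16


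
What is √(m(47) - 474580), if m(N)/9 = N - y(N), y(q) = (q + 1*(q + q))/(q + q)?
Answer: I*√1896682/2 ≈ 688.6*I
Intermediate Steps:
y(q) = 3/2 (y(q) = (q + 1*(2*q))/((2*q)) = (q + 2*q)*(1/(2*q)) = (3*q)*(1/(2*q)) = 3/2)
m(N) = -27/2 + 9*N (m(N) = 9*(N - 1*3/2) = 9*(N - 3/2) = 9*(-3/2 + N) = -27/2 + 9*N)
√(m(47) - 474580) = √((-27/2 + 9*47) - 474580) = √((-27/2 + 423) - 474580) = √(819/2 - 474580) = √(-948341/2) = I*√1896682/2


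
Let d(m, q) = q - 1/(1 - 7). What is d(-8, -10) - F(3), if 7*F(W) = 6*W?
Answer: -521/42 ≈ -12.405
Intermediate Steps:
F(W) = 6*W/7 (F(W) = (6*W)/7 = 6*W/7)
d(m, q) = 1/6 + q (d(m, q) = q - 1/(-6) = q - 1*(-1/6) = q + 1/6 = 1/6 + q)
d(-8, -10) - F(3) = (1/6 - 10) - 6*3/7 = -59/6 - 1*18/7 = -59/6 - 18/7 = -521/42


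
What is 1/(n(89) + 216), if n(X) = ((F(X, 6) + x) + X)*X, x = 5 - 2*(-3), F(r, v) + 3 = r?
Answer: 1/16770 ≈ 5.9630e-5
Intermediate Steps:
F(r, v) = -3 + r
x = 11 (x = 5 + 6 = 11)
n(X) = X*(8 + 2*X) (n(X) = (((-3 + X) + 11) + X)*X = ((8 + X) + X)*X = (8 + 2*X)*X = X*(8 + 2*X))
1/(n(89) + 216) = 1/(2*89*(4 + 89) + 216) = 1/(2*89*93 + 216) = 1/(16554 + 216) = 1/16770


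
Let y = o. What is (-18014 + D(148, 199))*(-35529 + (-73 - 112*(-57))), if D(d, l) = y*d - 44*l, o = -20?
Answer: 868651140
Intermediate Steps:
y = -20
D(d, l) = -44*l - 20*d (D(d, l) = -20*d - 44*l = -44*l - 20*d)
(-18014 + D(148, 199))*(-35529 + (-73 - 112*(-57))) = (-18014 + (-44*199 - 20*148))*(-35529 + (-73 - 112*(-57))) = (-18014 + (-8756 - 2960))*(-35529 + (-73 + 6384)) = (-18014 - 11716)*(-35529 + 6311) = -29730*(-29218) = 868651140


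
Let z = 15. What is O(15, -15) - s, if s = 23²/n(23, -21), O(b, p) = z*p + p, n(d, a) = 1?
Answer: -769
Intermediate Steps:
O(b, p) = 16*p (O(b, p) = 15*p + p = 16*p)
s = 529 (s = 23²/1 = 529*1 = 529)
O(15, -15) - s = 16*(-15) - 1*529 = -240 - 529 = -769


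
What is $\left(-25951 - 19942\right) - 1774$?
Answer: $-47667$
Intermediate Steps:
$\left(-25951 - 19942\right) - 1774 = -45893 - 1774 = -47667$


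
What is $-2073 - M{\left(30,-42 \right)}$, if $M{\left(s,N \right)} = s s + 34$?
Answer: $-3007$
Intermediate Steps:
$M{\left(s,N \right)} = 34 + s^{2}$ ($M{\left(s,N \right)} = s^{2} + 34 = 34 + s^{2}$)
$-2073 - M{\left(30,-42 \right)} = -2073 - \left(34 + 30^{2}\right) = -2073 - \left(34 + 900\right) = -2073 - 934 = -3007$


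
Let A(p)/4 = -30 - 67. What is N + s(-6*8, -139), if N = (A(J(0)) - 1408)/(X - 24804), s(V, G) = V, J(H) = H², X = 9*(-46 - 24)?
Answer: -609518/12717 ≈ -47.929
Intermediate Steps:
X = -630 (X = 9*(-70) = -630)
A(p) = -388 (A(p) = 4*(-30 - 67) = 4*(-97) = -388)
N = 898/12717 (N = (-388 - 1408)/(-630 - 24804) = -1796/(-25434) = -1796*(-1/25434) = 898/12717 ≈ 0.070614)
N + s(-6*8, -139) = 898/12717 - 6*8 = 898/12717 - 48 = -609518/12717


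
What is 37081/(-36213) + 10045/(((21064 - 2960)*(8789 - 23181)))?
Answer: -1380274421399/1347913912512 ≈ -1.0240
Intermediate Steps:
37081/(-36213) + 10045/(((21064 - 2960)*(8789 - 23181))) = 37081*(-1/36213) + 10045/((18104*(-14392))) = -37081/36213 + 10045/(-260552768) = -37081/36213 + 10045*(-1/260552768) = -37081/36213 - 1435/37221824 = -1380274421399/1347913912512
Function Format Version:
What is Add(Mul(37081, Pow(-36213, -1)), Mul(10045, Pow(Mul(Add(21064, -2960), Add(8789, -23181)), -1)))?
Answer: Rational(-1380274421399, 1347913912512) ≈ -1.0240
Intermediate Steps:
Add(Mul(37081, Pow(-36213, -1)), Mul(10045, Pow(Mul(Add(21064, -2960), Add(8789, -23181)), -1))) = Add(Mul(37081, Rational(-1, 36213)), Mul(10045, Pow(Mul(18104, -14392), -1))) = Add(Rational(-37081, 36213), Mul(10045, Pow(-260552768, -1))) = Add(Rational(-37081, 36213), Mul(10045, Rational(-1, 260552768))) = Add(Rational(-37081, 36213), Rational(-1435, 37221824)) = Rational(-1380274421399, 1347913912512)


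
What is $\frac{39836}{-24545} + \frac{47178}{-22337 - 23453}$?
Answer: $- \frac{59641489}{22478311} \approx -2.6533$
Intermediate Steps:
$\frac{39836}{-24545} + \frac{47178}{-22337 - 23453} = 39836 \left(- \frac{1}{24545}\right) + \frac{47178}{-45790} = - \frac{39836}{24545} + 47178 \left(- \frac{1}{45790}\right) = - \frac{39836}{24545} - \frac{23589}{22895} = - \frac{59641489}{22478311}$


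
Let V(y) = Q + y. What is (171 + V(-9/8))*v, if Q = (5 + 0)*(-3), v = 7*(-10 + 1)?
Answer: -78057/8 ≈ -9757.1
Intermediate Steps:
v = -63 (v = 7*(-9) = -63)
Q = -15 (Q = 5*(-3) = -15)
V(y) = -15 + y
(171 + V(-9/8))*v = (171 + (-15 - 9/8))*(-63) = (171 - 129/8)*(-63) = (1239/8)*(-63) = -78057/8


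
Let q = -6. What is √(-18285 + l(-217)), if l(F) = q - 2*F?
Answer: I*√17857 ≈ 133.63*I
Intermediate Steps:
l(F) = -6 - 2*F
√(-18285 + l(-217)) = √(-18285 + (-6 - 2*(-217))) = √(-18285 + (-6 + 434)) = √(-18285 + 428) = √(-17857) = I*√17857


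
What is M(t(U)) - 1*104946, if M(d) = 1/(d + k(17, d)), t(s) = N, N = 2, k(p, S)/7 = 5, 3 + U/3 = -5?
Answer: -3883001/37 ≈ -1.0495e+5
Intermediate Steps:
U = -24 (U = -9 + 3*(-5) = -9 - 15 = -24)
k(p, S) = 35 (k(p, S) = 7*5 = 35)
t(s) = 2
M(d) = 1/(35 + d) (M(d) = 1/(d + 35) = 1/(35 + d))
M(t(U)) - 1*104946 = 1/(35 + 2) - 1*104946 = 1/37 - 104946 = -3883001/37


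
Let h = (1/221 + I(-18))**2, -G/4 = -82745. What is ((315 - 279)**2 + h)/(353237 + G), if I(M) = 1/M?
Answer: 20508572473/10827380969028 ≈ 0.0018941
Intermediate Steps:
G = 330980 (G = -4*(-82745) = 330980)
h = 41209/15824484 (h = (1/221 + 1/(-18))**2 = (1/221 - 1/18)**2 = (-203/3978)**2 = 41209/15824484 ≈ 0.0026041)
((315 - 279)**2 + h)/(353237 + G) = ((315 - 279)**2 + 41209/15824484)/(353237 + 330980) = (36**2 + 41209/15824484)/684217 = (1296 + 41209/15824484)*(1/684217) = (20508572473/15824484)*(1/684217) = 20508572473/10827380969028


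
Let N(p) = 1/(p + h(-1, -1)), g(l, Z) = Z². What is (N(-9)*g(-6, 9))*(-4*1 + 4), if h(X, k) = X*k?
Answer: 0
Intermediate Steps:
N(p) = 1/(1 + p) (N(p) = 1/(p - 1*(-1)) = 1/(p + 1) = 1/(1 + p))
(N(-9)*g(-6, 9))*(-4*1 + 4) = (9²/(1 - 9))*(-4*1 + 4) = (81/(-8))*(-4 + 4) = -⅛*81*0 = -81/8*0 = 0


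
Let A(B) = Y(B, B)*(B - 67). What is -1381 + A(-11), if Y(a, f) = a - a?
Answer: -1381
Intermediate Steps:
Y(a, f) = 0
A(B) = 0 (A(B) = 0*(B - 67) = 0*(-67 + B) = 0)
-1381 + A(-11) = -1381 + 0 = -1381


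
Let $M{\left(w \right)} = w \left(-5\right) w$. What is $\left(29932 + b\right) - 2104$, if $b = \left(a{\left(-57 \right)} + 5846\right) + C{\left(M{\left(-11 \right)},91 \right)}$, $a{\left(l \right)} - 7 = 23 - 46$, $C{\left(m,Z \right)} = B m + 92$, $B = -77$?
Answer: $80335$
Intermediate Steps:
$M{\left(w \right)} = - 5 w^{2}$ ($M{\left(w \right)} = - 5 w w = - 5 w^{2}$)
$C{\left(m,Z \right)} = 92 - 77 m$ ($C{\left(m,Z \right)} = - 77 m + 92 = 92 - 77 m$)
$a{\left(l \right)} = -16$ ($a{\left(l \right)} = 7 + \left(23 - 46\right) = 7 - 23 = -16$)
$b = 52507$ ($b = \left(-16 + 5846\right) - \left(-92 + 77 \left(- 5 \left(-11\right)^{2}\right)\right) = 5830 - \left(-92 + 77 \left(\left(-5\right) 121\right)\right) = 5830 + \left(92 - -46585\right) = 5830 + \left(92 + 46585\right) = 5830 + 46677 = 52507$)
$\left(29932 + b\right) - 2104 = \left(29932 + 52507\right) - 2104 = 82439 - 2104 = 80335$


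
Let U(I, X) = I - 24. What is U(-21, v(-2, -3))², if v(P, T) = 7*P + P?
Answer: 2025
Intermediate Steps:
v(P, T) = 8*P
U(I, X) = -24 + I
U(-21, v(-2, -3))² = (-24 - 21)² = (-45)² = 2025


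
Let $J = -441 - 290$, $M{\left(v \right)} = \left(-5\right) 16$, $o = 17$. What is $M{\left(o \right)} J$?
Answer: $58480$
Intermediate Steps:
$M{\left(v \right)} = -80$
$J = -731$ ($J = -441 - 290 = -731$)
$M{\left(o \right)} J = \left(-80\right) \left(-731\right) = 58480$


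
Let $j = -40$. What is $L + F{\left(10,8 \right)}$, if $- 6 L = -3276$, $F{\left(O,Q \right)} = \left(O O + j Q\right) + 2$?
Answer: $328$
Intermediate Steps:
$F{\left(O,Q \right)} = 2 + O^{2} - 40 Q$ ($F{\left(O,Q \right)} = \left(O O - 40 Q\right) + 2 = \left(O^{2} - 40 Q\right) + 2 = 2 + O^{2} - 40 Q$)
$L = 546$ ($L = \left(- \frac{1}{6}\right) \left(-3276\right) = 546$)
$L + F{\left(10,8 \right)} = 546 + \left(2 + 10^{2} - 320\right) = 546 + \left(2 + 100 - 320\right) = 546 - 218 = 328$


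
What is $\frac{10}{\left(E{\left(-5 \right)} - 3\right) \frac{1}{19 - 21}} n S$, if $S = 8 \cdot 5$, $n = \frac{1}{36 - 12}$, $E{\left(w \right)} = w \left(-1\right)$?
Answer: $- \frac{50}{3} \approx -16.667$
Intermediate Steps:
$E{\left(w \right)} = - w$
$n = \frac{1}{24} \approx 0.041667$
$S = 40$
$\frac{10}{\left(E{\left(-5 \right)} - 3\right) \frac{1}{19 - 21}} n S = \frac{10}{\left(\left(-1\right) \left(-5\right) - 3\right) \frac{1}{19 - 21}} \cdot \frac{1}{24} \cdot 40 = \frac{10}{\left(5 - 3\right) \frac{1}{-2}} \cdot \frac{1}{24} \cdot 40 = \frac{10}{2 \left(- \frac{1}{2}\right)} \frac{1}{24} \cdot 40 = \frac{10}{-1} \cdot \frac{1}{24} \cdot 40 = 10 \left(-1\right) \frac{1}{24} \cdot 40 = \left(-10\right) \frac{1}{24} \cdot 40 = \left(- \frac{5}{12}\right) 40 = - \frac{50}{3}$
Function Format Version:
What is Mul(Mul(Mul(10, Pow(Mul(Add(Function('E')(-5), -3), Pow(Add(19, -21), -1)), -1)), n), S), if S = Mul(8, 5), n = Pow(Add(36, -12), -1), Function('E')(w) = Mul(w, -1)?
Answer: Rational(-50, 3) ≈ -16.667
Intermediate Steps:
Function('E')(w) = Mul(-1, w)
n = Rational(1, 24) (n = Pow(24, -1) = Rational(1, 24) ≈ 0.041667)
S = 40
Mul(Mul(Mul(10, Pow(Mul(Add(Function('E')(-5), -3), Pow(Add(19, -21), -1)), -1)), n), S) = Mul(Mul(Mul(10, Pow(Mul(Add(Mul(-1, -5), -3), Pow(Add(19, -21), -1)), -1)), Rational(1, 24)), 40) = Mul(Mul(Mul(10, Pow(Mul(Add(5, -3), Pow(-2, -1)), -1)), Rational(1, 24)), 40) = Mul(Mul(Mul(10, Pow(Mul(2, Rational(-1, 2)), -1)), Rational(1, 24)), 40) = Mul(Mul(Mul(10, Pow(-1, -1)), Rational(1, 24)), 40) = Mul(Mul(Mul(10, -1), Rational(1, 24)), 40) = Mul(Mul(-10, Rational(1, 24)), 40) = Mul(Rational(-5, 12), 40) = Rational(-50, 3)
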